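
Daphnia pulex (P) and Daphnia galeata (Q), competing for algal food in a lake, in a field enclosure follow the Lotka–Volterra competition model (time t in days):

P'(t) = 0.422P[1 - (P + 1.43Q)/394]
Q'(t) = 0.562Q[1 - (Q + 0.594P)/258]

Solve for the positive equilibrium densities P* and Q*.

Setting both brackets to zero gives the nullclines P + 1.43Q = 394 and 0.594P + Q = 258.
Substituting Q = 258 - 0.594P into the first: P(1 - 1.43·0.594) = 394 - 1.43·258.
So P* = 25.1/0.151 = 166, and then Q* = 258 - 0.594·166 = 159.

P* ≈ 166, Q* ≈ 159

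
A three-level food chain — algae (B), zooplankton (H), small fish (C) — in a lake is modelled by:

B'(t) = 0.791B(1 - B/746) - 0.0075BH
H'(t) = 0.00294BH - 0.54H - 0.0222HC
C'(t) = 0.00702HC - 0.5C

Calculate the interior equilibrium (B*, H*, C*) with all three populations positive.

B* ≈ 242, H* ≈ 71.2, C* ≈ 7.75

From dC/dt = 0: 0.00702H* = 0.5, so H* = 71.2.
From dB/dt = 0: 0.791(1 - B*/746) = 0.0075·71.2, giving B* = 746·(1 - 0.675) = 242.
From dH/dt = 0: 0.00294·242 - 0.54 = 0.0222C*, so C* = 0.172/0.0222 = 7.75.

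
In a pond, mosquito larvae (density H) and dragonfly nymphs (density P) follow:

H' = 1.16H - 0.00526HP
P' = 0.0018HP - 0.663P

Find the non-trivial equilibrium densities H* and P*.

Set dP/dt = 0 with P > 0: 0.0018H - 0.663 = 0, so H* = 0.663/0.0018 = 368.
Set dH/dt = 0 with H > 0: 1.16 - 0.00526P = 0, so P* = 1.16/0.00526 = 221.

H* ≈ 368, P* ≈ 221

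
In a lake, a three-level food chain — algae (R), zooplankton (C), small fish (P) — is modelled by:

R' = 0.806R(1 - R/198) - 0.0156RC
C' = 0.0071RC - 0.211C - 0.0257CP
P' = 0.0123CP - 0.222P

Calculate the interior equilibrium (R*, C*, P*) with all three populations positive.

From dP/dt = 0: 0.0123C* = 0.222, so C* = 18.
From dR/dt = 0: 0.806(1 - R*/198) = 0.0156·18, giving R* = 198·(1 - 0.349) = 129.
From dC/dt = 0: 0.0071·129 - 0.211 = 0.0257P*, so P* = 0.704/0.0257 = 27.4.

R* ≈ 129, C* ≈ 18, P* ≈ 27.4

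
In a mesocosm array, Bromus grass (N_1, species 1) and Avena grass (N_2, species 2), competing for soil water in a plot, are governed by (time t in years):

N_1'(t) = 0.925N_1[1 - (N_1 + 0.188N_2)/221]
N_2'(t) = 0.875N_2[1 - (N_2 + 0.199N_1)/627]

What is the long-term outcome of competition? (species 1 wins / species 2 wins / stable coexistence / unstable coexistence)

Compare the nullcline intercepts: K1/α12 = 221/0.188 = 1180 > K2 = 627; K2/α21 = 627/0.199 = 3150 > K1 = 221.
Since both inequalities hold, each species can invade when rare, so the interior equilibrium is stable.

stable coexistence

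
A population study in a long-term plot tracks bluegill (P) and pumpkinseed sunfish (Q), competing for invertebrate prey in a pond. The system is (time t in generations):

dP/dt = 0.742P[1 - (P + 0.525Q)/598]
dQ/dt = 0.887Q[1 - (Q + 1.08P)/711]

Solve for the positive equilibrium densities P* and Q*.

P* ≈ 519, Q* ≈ 150

Setting both brackets to zero gives the nullclines P + 0.525Q = 598 and 1.08P + Q = 711.
Substituting Q = 711 - 1.08P into the first: P(1 - 0.525·1.08) = 598 - 0.525·711.
So P* = 225/0.433 = 519, and then Q* = 711 - 1.08·519 = 150.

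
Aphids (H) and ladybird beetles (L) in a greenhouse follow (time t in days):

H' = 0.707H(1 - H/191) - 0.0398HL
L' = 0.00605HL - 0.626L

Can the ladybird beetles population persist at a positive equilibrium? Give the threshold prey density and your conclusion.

Threshold H = 103; K > 103, so yes, the predator persists.

The predator equation gives dL/dt > 0 only when H > 0.626/0.00605 = 103.
Without the predator, H → K = 191. Since 191 > 103, the predator can invade and persist.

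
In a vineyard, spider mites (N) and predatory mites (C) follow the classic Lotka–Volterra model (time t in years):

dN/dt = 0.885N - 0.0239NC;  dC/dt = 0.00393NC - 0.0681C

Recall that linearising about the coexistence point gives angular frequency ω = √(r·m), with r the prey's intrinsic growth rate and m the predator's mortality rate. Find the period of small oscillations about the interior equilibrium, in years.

T ≈ 25.6 years

Here r = 0.885 and m = 0.0681, so r·m = 0.0603.
ω = √0.0603 = 0.245 per year, hence T = 2π/ω ≈ 25.6 years.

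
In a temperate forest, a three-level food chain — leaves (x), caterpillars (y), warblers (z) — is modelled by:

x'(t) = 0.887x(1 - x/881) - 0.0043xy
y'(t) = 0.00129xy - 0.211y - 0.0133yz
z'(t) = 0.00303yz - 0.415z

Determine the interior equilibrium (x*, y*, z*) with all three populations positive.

x* ≈ 296, y* ≈ 137, z* ≈ 12.8

From dz/dt = 0: 0.00303y* = 0.415, so y* = 137.
From dx/dt = 0: 0.887(1 - x*/881) = 0.0043·137, giving x* = 881·(1 - 0.664) = 296.
From dy/dt = 0: 0.00129·296 - 0.211 = 0.0133z*, so z* = 0.171/0.0133 = 12.8.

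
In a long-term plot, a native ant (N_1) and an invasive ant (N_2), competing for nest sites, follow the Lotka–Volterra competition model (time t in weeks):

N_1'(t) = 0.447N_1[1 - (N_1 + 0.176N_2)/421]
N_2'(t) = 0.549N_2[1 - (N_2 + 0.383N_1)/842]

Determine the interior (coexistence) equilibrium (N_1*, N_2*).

Setting both brackets to zero gives the nullclines N_1 + 0.176N_2 = 421 and 0.383N_1 + N_2 = 842.
Substituting N_2 = 842 - 0.383N_1 into the first: N_1(1 - 0.176·0.383) = 421 - 0.176·842.
So N_1* = 273/0.933 = 293, and then N_2* = 842 - 0.383·293 = 730.

N_1* ≈ 293, N_2* ≈ 730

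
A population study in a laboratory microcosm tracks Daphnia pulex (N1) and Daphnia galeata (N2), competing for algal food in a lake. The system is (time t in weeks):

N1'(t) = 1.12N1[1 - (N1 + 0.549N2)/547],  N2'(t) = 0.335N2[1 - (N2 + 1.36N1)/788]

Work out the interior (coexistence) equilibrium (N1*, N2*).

N1* ≈ 451, N2* ≈ 174

Setting both brackets to zero gives the nullclines N1 + 0.549N2 = 547 and 1.36N1 + N2 = 788.
Substituting N2 = 788 - 1.36N1 into the first: N1(1 - 0.549·1.36) = 547 - 0.549·788.
So N1* = 114/0.253 = 451, and then N2* = 788 - 1.36·451 = 174.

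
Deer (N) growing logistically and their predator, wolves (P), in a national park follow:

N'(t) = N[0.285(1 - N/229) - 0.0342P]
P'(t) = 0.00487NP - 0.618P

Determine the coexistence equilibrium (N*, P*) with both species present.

From dP/dt = 0 with P > 0: 0.00487N* = 0.618, so N* = 127.
Substitute into dN/dt = 0: 0.285(1 - 127/229) = 0.0342P*.
The bracket is 0.446, giving P* = 0.127/0.0342 = 3.72.

N* ≈ 127, P* ≈ 3.72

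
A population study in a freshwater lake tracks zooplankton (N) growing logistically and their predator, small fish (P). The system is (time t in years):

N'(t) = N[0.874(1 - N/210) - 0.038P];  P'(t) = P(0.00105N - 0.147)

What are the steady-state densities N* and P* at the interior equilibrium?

N* ≈ 140, P* ≈ 7.67

From dP/dt = 0 with P > 0: 0.00105N* = 0.147, so N* = 140.
Substitute into dN/dt = 0: 0.874(1 - 140/210) = 0.038P*.
The bracket is 0.333, giving P* = 0.291/0.038 = 7.67.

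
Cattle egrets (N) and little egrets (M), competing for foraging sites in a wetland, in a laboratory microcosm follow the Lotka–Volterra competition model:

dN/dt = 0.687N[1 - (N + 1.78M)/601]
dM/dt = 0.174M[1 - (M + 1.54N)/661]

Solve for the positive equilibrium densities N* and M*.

Setting both brackets to zero gives the nullclines N + 1.78M = 601 and 1.54N + M = 661.
Substituting M = 661 - 1.54N into the first: N(1 - 1.78·1.54) = 601 - 1.78·661.
So N* = -576/-1.74 = 331, and then M* = 661 - 1.54·331 = 152.

N* ≈ 331, M* ≈ 152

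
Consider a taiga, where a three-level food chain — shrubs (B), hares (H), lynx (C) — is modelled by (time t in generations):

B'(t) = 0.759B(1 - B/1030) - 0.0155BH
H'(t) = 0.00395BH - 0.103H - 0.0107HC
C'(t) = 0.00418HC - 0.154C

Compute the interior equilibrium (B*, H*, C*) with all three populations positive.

From dC/dt = 0: 0.00418H* = 0.154, so H* = 36.8.
From dB/dt = 0: 0.759(1 - B*/1030) = 0.0155·36.8, giving B* = 1030·(1 - 0.752) = 255.
From dH/dt = 0: 0.00395·255 - 0.103 = 0.0107C*, so C* = 0.904/0.0107 = 84.5.

B* ≈ 255, H* ≈ 36.8, C* ≈ 84.5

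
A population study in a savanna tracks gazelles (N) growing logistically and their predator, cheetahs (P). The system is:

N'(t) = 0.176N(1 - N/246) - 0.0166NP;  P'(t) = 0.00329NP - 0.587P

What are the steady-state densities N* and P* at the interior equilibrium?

From dP/dt = 0 with P > 0: 0.00329N* = 0.587, so N* = 178.
Substitute into dN/dt = 0: 0.176(1 - 178/246) = 0.0166P*.
The bracket is 0.275, giving P* = 0.0484/0.0166 = 2.91.

N* ≈ 178, P* ≈ 2.91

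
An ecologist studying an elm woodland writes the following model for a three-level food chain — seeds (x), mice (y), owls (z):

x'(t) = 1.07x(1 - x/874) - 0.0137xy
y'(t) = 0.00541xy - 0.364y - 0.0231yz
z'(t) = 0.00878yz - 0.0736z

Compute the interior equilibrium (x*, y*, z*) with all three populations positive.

x* ≈ 780, y* ≈ 8.38, z* ≈ 167

From dz/dt = 0: 0.00878y* = 0.0736, so y* = 8.38.
From dx/dt = 0: 1.07(1 - x*/874) = 0.0137·8.38, giving x* = 874·(1 - 0.107) = 780.
From dy/dt = 0: 0.00541·780 - 0.364 = 0.0231z*, so z* = 3.86/0.0231 = 167.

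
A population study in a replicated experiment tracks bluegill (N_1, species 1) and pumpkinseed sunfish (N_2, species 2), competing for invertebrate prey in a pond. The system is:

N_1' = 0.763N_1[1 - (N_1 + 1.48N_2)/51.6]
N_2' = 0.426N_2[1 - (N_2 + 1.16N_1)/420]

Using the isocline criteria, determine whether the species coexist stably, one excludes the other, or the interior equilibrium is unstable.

species 2 excludes species 1

Compare the nullcline intercepts: K1/α12 = 51.6/1.48 = 34.9 < K2 = 420; K2/α21 = 420/1.16 = 362 > K1 = 51.6.
Since the inequalities point opposite ways, species 2 can invade but species 1 cannot.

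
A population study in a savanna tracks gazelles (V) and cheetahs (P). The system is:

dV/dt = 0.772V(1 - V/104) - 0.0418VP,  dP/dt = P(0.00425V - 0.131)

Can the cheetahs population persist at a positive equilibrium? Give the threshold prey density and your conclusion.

Threshold V = 30.8; K > 30.8, so yes, the predator persists.

The predator equation gives dP/dt > 0 only when V > 0.131/0.00425 = 30.8.
Without the predator, V → K = 104. Since 104 > 30.8, the predator can invade and persist.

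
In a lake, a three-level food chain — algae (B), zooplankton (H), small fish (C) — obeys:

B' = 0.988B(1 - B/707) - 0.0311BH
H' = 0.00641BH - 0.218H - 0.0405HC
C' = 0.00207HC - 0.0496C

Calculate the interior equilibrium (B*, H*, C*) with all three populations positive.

B* ≈ 174, H* ≈ 24, C* ≈ 22.1

From dC/dt = 0: 0.00207H* = 0.0496, so H* = 24.
From dB/dt = 0: 0.988(1 - B*/707) = 0.0311·24, giving B* = 707·(1 - 0.754) = 174.
From dH/dt = 0: 0.00641·174 - 0.218 = 0.0405C*, so C* = 0.896/0.0405 = 22.1.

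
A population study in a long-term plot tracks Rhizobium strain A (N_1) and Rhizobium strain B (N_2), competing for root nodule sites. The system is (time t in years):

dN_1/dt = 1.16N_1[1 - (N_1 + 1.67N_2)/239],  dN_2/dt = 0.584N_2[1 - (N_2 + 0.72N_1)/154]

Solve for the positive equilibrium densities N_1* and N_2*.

Setting both brackets to zero gives the nullclines N_1 + 1.67N_2 = 239 and 0.72N_1 + N_2 = 154.
Substituting N_2 = 154 - 0.72N_1 into the first: N_1(1 - 1.67·0.72) = 239 - 1.67·154.
So N_1* = -18.2/-0.202 = 89.8, and then N_2* = 154 - 0.72·89.8 = 89.3.

N_1* ≈ 89.8, N_2* ≈ 89.3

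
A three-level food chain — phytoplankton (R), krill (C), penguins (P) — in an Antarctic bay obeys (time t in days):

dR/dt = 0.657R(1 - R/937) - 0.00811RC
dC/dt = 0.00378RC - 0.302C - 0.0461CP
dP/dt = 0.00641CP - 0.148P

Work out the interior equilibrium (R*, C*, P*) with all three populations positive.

R* ≈ 670, C* ≈ 23.1, P* ≈ 48.4

From dP/dt = 0: 0.00641C* = 0.148, so C* = 23.1.
From dR/dt = 0: 0.657(1 - R*/937) = 0.00811·23.1, giving R* = 937·(1 - 0.285) = 670.
From dC/dt = 0: 0.00378·670 - 0.302 = 0.0461P*, so P* = 2.23/0.0461 = 48.4.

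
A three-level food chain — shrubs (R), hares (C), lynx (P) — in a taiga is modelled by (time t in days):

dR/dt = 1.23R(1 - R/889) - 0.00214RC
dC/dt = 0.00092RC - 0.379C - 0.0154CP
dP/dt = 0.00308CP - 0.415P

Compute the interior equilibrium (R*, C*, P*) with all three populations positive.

R* ≈ 681, C* ≈ 135, P* ≈ 16

From dP/dt = 0: 0.00308C* = 0.415, so C* = 135.
From dR/dt = 0: 1.23(1 - R*/889) = 0.00214·135, giving R* = 889·(1 - 0.234) = 681.
From dC/dt = 0: 0.00092·681 - 0.379 = 0.0154P*, so P* = 0.247/0.0154 = 16.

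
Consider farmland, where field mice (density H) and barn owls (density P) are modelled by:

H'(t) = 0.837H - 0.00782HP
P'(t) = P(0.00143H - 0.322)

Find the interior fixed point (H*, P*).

Set dP/dt = 0 with P > 0: 0.00143H - 0.322 = 0, so H* = 0.322/0.00143 = 225.
Set dH/dt = 0 with H > 0: 0.837 - 0.00782P = 0, so P* = 0.837/0.00782 = 107.

H* ≈ 225, P* ≈ 107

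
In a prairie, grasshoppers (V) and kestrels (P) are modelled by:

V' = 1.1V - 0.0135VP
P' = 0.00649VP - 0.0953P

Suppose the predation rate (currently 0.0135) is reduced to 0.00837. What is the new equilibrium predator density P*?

P* ≈ 131

At the interior fixed point, setting dV/dt = 0 with V > 0 fixes P* = (prey growth rate)/(VP coefficient) — independent of the other coefficients.
With the change, P* = 1.1/0.00837 = 131; it rises from 81.5.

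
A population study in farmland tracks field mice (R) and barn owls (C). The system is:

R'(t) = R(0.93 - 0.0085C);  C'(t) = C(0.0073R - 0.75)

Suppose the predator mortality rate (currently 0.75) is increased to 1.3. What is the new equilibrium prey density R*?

R* ≈ 178

At the interior fixed point, setting dC/dt = 0 with C > 0 fixes R* = (predator death rate)/(RC coefficient) — independent of the other coefficients.
With the change, R* = 1.3/0.0073 = 178; it rises from 103.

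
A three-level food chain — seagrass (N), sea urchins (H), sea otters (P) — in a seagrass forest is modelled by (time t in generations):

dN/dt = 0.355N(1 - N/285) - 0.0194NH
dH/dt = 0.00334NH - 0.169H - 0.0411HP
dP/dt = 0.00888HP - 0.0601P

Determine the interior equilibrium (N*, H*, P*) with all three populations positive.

N* ≈ 180, H* ≈ 6.77, P* ≈ 10.5

From dP/dt = 0: 0.00888H* = 0.0601, so H* = 6.77.
From dN/dt = 0: 0.355(1 - N*/285) = 0.0194·6.77, giving N* = 285·(1 - 0.37) = 180.
From dH/dt = 0: 0.00334·180 - 0.169 = 0.0411P*, so P* = 0.431/0.0411 = 10.5.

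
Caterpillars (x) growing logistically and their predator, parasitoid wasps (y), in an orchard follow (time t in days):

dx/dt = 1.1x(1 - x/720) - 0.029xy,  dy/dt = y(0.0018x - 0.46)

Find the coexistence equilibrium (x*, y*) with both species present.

From dy/dt = 0 with y > 0: 0.0018x* = 0.46, so x* = 256.
Substitute into dx/dt = 0: 1.1(1 - 256/720) = 0.029y*.
The bracket is 0.645, giving y* = 0.71/0.029 = 24.5.

x* ≈ 256, y* ≈ 24.5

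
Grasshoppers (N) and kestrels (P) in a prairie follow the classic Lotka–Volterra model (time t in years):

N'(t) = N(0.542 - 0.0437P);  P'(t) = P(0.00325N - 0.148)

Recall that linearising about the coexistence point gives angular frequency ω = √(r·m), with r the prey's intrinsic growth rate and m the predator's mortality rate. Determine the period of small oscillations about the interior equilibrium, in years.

Here r = 0.542 and m = 0.148, so r·m = 0.0802.
ω = √0.0802 = 0.283 per year, hence T = 2π/ω ≈ 22.2 years.

T ≈ 22.2 years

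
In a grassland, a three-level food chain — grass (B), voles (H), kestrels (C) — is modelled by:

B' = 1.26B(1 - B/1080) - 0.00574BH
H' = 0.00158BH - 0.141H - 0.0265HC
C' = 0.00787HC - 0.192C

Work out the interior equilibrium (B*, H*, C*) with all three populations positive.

B* ≈ 960, H* ≈ 24.4, C* ≈ 51.9

From dC/dt = 0: 0.00787H* = 0.192, so H* = 24.4.
From dB/dt = 0: 1.26(1 - B*/1080) = 0.00574·24.4, giving B* = 1080·(1 - 0.111) = 960.
From dH/dt = 0: 0.00158·960 - 0.141 = 0.0265C*, so C* = 1.38/0.0265 = 51.9.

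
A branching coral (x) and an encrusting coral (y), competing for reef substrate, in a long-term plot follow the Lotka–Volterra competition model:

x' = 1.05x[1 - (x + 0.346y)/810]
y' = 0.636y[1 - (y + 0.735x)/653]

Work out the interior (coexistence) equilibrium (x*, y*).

Setting both brackets to zero gives the nullclines x + 0.346y = 810 and 0.735x + y = 653.
Substituting y = 653 - 0.735x into the first: x(1 - 0.346·0.735) = 810 - 0.346·653.
So x* = 584/0.746 = 783, and then y* = 653 - 0.735·783 = 77.3.

x* ≈ 783, y* ≈ 77.3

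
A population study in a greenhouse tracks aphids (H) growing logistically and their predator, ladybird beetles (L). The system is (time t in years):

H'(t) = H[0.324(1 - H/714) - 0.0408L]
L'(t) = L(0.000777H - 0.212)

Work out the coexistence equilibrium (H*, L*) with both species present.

From dL/dt = 0 with L > 0: 0.000777H* = 0.212, so H* = 273.
Substitute into dH/dt = 0: 0.324(1 - 273/714) = 0.0408L*.
The bracket is 0.618, giving L* = 0.2/0.0408 = 4.91.

H* ≈ 273, L* ≈ 4.91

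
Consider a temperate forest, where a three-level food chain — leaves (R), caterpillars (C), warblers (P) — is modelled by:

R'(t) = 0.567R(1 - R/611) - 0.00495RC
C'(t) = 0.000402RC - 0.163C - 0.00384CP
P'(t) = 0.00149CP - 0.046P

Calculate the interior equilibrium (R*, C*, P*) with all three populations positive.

R* ≈ 446, C* ≈ 30.9, P* ≈ 4.28

From dP/dt = 0: 0.00149C* = 0.046, so C* = 30.9.
From dR/dt = 0: 0.567(1 - R*/611) = 0.00495·30.9, giving R* = 611·(1 - 0.27) = 446.
From dC/dt = 0: 0.000402·446 - 0.163 = 0.00384P*, so P* = 0.0164/0.00384 = 4.28.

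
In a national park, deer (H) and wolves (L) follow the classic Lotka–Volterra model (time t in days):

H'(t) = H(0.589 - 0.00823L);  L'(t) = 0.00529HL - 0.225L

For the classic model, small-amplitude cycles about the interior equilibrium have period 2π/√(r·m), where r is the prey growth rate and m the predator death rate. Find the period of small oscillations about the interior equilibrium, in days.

Here r = 0.589 and m = 0.225, so r·m = 0.133.
ω = √0.133 = 0.364 per day, hence T = 2π/ω ≈ 17.3 days.

T ≈ 17.3 days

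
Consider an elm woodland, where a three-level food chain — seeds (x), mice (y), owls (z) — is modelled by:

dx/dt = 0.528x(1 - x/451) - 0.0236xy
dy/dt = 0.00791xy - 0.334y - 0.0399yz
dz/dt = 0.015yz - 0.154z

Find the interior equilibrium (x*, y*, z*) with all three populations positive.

x* ≈ 244, y* ≈ 10.3, z* ≈ 40

From dz/dt = 0: 0.015y* = 0.154, so y* = 10.3.
From dx/dt = 0: 0.528(1 - x*/451) = 0.0236·10.3, giving x* = 451·(1 - 0.459) = 244.
From dy/dt = 0: 0.00791·244 - 0.334 = 0.0399z*, so z* = 1.6/0.0399 = 40.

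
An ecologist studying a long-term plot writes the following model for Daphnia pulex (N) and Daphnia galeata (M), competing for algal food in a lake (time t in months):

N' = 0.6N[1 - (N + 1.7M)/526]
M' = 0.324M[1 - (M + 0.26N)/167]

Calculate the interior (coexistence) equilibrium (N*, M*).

N* ≈ 434, M* ≈ 54.2

Setting both brackets to zero gives the nullclines N + 1.7M = 526 and 0.26N + M = 167.
Substituting M = 167 - 0.26N into the first: N(1 - 1.7·0.26) = 526 - 1.7·167.
So N* = 242/0.558 = 434, and then M* = 167 - 0.26·434 = 54.2.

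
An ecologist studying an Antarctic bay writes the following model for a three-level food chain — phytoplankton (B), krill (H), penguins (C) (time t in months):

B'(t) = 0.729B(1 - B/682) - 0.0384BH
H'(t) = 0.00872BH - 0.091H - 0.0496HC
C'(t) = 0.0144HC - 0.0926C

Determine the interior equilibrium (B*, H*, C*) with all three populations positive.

From dC/dt = 0: 0.0144H* = 0.0926, so H* = 6.43.
From dB/dt = 0: 0.729(1 - B*/682) = 0.0384·6.43, giving B* = 682·(1 - 0.339) = 451.
From dH/dt = 0: 0.00872·451 - 0.091 = 0.0496C*, so C* = 3.84/0.0496 = 77.5.

B* ≈ 451, H* ≈ 6.43, C* ≈ 77.5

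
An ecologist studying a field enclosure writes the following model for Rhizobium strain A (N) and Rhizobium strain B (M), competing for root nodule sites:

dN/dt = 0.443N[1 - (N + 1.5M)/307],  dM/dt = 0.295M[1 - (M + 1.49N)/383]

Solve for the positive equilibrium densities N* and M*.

Setting both brackets to zero gives the nullclines N + 1.5M = 307 and 1.49N + M = 383.
Substituting M = 383 - 1.49N into the first: N(1 - 1.5·1.49) = 307 - 1.5·383.
So N* = -268/-1.23 = 217, and then M* = 383 - 1.49·217 = 60.3.

N* ≈ 217, M* ≈ 60.3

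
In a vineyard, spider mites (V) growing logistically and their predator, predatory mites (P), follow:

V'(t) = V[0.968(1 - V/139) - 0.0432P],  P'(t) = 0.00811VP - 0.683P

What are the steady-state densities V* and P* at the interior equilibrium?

V* ≈ 84.2, P* ≈ 8.83

From dP/dt = 0 with P > 0: 0.00811V* = 0.683, so V* = 84.2.
Substitute into dV/dt = 0: 0.968(1 - 84.2/139) = 0.0432P*.
The bracket is 0.394, giving P* = 0.382/0.0432 = 8.83.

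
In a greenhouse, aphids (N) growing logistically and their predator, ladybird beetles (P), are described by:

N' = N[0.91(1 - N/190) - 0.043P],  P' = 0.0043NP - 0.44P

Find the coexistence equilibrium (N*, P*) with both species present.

From dP/dt = 0 with P > 0: 0.0043N* = 0.44, so N* = 102.
Substitute into dN/dt = 0: 0.91(1 - 102/190) = 0.043P*.
The bracket is 0.461, giving P* = 0.42/0.043 = 9.77.

N* ≈ 102, P* ≈ 9.77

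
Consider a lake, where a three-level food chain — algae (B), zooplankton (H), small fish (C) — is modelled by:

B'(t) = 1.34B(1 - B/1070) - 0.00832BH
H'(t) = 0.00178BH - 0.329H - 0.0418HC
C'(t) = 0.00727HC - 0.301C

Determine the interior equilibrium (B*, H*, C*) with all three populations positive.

B* ≈ 795, H* ≈ 41.4, C* ≈ 26

From dC/dt = 0: 0.00727H* = 0.301, so H* = 41.4.
From dB/dt = 0: 1.34(1 - B*/1070) = 0.00832·41.4, giving B* = 1070·(1 - 0.257) = 795.
From dH/dt = 0: 0.00178·795 - 0.329 = 0.0418C*, so C* = 1.09/0.0418 = 26.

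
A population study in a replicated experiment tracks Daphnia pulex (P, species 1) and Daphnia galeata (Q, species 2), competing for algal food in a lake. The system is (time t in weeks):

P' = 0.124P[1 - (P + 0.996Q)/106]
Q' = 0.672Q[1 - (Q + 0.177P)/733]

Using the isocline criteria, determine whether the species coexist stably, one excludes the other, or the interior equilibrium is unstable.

Compare the nullcline intercepts: K1/α12 = 106/0.996 = 106 < K2 = 733; K2/α21 = 733/0.177 = 4140 > K1 = 106.
Since the inequalities point opposite ways, species 2 can invade but species 1 cannot.

species 2 excludes species 1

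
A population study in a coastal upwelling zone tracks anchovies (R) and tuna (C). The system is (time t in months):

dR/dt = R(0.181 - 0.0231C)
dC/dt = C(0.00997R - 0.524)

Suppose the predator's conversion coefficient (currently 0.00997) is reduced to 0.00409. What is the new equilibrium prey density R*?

R* ≈ 128

At the interior fixed point, setting dC/dt = 0 with C > 0 fixes R* = (predator death rate)/(RC coefficient) — independent of the other coefficients.
With the change, R* = 0.524/0.00409 = 128; it rises from 52.6.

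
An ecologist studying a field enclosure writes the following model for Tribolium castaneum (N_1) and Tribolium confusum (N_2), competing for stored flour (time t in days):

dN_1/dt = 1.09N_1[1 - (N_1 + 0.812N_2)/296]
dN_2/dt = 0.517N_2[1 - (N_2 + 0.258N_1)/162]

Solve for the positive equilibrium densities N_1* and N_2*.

Setting both brackets to zero gives the nullclines N_1 + 0.812N_2 = 296 and 0.258N_1 + N_2 = 162.
Substituting N_2 = 162 - 0.258N_1 into the first: N_1(1 - 0.812·0.258) = 296 - 0.812·162.
So N_1* = 164/0.791 = 208, and then N_2* = 162 - 0.258·208 = 108.

N_1* ≈ 208, N_2* ≈ 108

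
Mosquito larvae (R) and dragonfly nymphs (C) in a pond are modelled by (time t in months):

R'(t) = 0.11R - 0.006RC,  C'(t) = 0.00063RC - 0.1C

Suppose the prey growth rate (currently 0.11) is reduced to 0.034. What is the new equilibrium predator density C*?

C* ≈ 5.67

At the interior fixed point, setting dR/dt = 0 with R > 0 fixes C* = (prey growth rate)/(RC coefficient) — independent of the other coefficients.
With the change, C* = 0.034/0.006 = 5.67; it falls from 18.3.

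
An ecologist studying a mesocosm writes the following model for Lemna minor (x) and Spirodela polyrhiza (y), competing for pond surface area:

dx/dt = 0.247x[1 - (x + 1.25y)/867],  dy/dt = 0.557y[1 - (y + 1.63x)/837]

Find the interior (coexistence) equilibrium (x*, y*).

x* ≈ 173, y* ≈ 555

Setting both brackets to zero gives the nullclines x + 1.25y = 867 and 1.63x + y = 837.
Substituting y = 837 - 1.63x into the first: x(1 - 1.25·1.63) = 867 - 1.25·837.
So x* = -179/-1.04 = 173, and then y* = 837 - 1.63·173 = 555.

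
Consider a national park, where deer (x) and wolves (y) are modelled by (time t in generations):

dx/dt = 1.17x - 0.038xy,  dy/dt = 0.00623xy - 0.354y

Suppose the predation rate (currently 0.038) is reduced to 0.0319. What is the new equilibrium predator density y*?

At the interior fixed point, setting dx/dt = 0 with x > 0 fixes y* = (prey growth rate)/(xy coefficient) — independent of the other coefficients.
With the change, y* = 1.17/0.0319 = 36.7; it rises from 30.8.

y* ≈ 36.7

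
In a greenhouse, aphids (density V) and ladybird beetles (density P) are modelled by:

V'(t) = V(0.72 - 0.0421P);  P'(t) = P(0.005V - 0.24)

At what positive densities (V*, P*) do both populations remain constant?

V* ≈ 48, P* ≈ 17.1

Set dP/dt = 0 with P > 0: 0.005V - 0.24 = 0, so V* = 0.24/0.005 = 48.
Set dV/dt = 0 with V > 0: 0.72 - 0.0421P = 0, so P* = 0.72/0.0421 = 17.1.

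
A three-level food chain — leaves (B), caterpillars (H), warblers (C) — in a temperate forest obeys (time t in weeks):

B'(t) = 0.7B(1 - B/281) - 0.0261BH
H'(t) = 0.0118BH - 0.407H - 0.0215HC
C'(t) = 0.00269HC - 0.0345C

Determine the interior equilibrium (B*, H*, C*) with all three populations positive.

From dC/dt = 0: 0.00269H* = 0.0345, so H* = 12.8.
From dB/dt = 0: 0.7(1 - B*/281) = 0.0261·12.8, giving B* = 281·(1 - 0.478) = 147.
From dH/dt = 0: 0.0118·147 - 0.407 = 0.0215C*, so C* = 1.32/0.0215 = 61.5.

B* ≈ 147, H* ≈ 12.8, C* ≈ 61.5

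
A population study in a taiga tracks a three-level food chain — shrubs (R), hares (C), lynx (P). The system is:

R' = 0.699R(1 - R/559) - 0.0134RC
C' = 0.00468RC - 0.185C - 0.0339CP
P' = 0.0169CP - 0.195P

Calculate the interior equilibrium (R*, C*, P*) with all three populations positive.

R* ≈ 435, C* ≈ 11.5, P* ≈ 54.6

From dP/dt = 0: 0.0169C* = 0.195, so C* = 11.5.
From dR/dt = 0: 0.699(1 - R*/559) = 0.0134·11.5, giving R* = 559·(1 - 0.221) = 435.
From dC/dt = 0: 0.00468·435 - 0.185 = 0.0339P*, so P* = 1.85/0.0339 = 54.6.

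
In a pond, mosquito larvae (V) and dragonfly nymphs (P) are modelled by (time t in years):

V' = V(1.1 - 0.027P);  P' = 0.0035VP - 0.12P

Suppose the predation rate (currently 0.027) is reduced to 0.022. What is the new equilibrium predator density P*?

P* ≈ 50

At the interior fixed point, setting dV/dt = 0 with V > 0 fixes P* = (prey growth rate)/(VP coefficient) — independent of the other coefficients.
With the change, P* = 1.1/0.022 = 50; it rises from 40.7.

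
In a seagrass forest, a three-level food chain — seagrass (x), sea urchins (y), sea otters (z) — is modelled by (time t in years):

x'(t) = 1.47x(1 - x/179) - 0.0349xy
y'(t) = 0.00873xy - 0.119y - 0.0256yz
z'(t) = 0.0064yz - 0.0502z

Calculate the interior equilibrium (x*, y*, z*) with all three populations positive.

From dz/dt = 0: 0.0064y* = 0.0502, so y* = 7.84.
From dx/dt = 0: 1.47(1 - x*/179) = 0.0349·7.84, giving x* = 179·(1 - 0.186) = 146.
From dy/dt = 0: 0.00873·146 - 0.119 = 0.0256z*, so z* = 1.15/0.0256 = 45.

x* ≈ 146, y* ≈ 7.84, z* ≈ 45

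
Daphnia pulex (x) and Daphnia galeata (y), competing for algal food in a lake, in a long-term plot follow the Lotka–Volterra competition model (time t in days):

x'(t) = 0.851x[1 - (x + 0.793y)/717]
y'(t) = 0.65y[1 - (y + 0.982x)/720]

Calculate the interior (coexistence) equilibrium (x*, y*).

x* ≈ 660, y* ≈ 71.9

Setting both brackets to zero gives the nullclines x + 0.793y = 717 and 0.982x + y = 720.
Substituting y = 720 - 0.982x into the first: x(1 - 0.793·0.982) = 717 - 0.793·720.
So x* = 146/0.221 = 660, and then y* = 720 - 0.982·660 = 71.9.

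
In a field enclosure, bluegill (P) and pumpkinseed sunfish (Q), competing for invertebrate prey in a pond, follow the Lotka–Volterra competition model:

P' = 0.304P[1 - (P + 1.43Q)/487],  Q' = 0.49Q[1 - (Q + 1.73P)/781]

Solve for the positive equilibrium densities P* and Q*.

Setting both brackets to zero gives the nullclines P + 1.43Q = 487 and 1.73P + Q = 781.
Substituting Q = 781 - 1.73P into the first: P(1 - 1.43·1.73) = 487 - 1.43·781.
So P* = -630/-1.47 = 427, and then Q* = 781 - 1.73·427 = 41.7.

P* ≈ 427, Q* ≈ 41.7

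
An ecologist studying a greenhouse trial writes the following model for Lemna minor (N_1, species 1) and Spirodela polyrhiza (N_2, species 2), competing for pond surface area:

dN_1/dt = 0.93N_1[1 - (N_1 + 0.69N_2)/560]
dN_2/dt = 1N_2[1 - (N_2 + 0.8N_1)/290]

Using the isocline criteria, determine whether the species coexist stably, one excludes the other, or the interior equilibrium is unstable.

species 1 excludes species 2

Compare the nullcline intercepts: K1/α12 = 560/0.69 = 812 > K2 = 290; K2/α21 = 290/0.8 = 362 < K1 = 560.
Since the inequalities point opposite ways, species 1 can invade but species 2 cannot.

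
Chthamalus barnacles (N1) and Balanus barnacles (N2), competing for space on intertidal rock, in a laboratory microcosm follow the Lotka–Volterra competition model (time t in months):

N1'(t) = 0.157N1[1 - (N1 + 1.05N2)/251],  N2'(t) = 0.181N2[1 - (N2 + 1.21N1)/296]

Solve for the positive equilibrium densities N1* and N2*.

Setting both brackets to zero gives the nullclines N1 + 1.05N2 = 251 and 1.21N1 + N2 = 296.
Substituting N2 = 296 - 1.21N1 into the first: N1(1 - 1.05·1.21) = 251 - 1.05·296.
So N1* = -59.8/-0.27 = 221, and then N2* = 296 - 1.21·221 = 28.5.

N1* ≈ 221, N2* ≈ 28.5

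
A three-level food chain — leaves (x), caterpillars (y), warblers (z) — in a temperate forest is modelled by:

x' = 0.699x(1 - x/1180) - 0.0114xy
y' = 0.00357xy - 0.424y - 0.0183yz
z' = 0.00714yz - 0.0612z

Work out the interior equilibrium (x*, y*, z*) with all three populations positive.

x* ≈ 1020, y* ≈ 8.57, z* ≈ 175

From dz/dt = 0: 0.00714y* = 0.0612, so y* = 8.57.
From dx/dt = 0: 0.699(1 - x*/1180) = 0.0114·8.57, giving x* = 1180·(1 - 0.14) = 1020.
From dy/dt = 0: 0.00357·1020 - 0.424 = 0.0183z*, so z* = 3.2/0.0183 = 175.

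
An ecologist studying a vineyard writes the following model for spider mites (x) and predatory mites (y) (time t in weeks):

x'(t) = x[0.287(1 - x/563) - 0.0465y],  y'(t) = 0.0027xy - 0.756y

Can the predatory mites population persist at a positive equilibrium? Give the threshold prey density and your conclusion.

Threshold x = 280; K > 280, so yes, the predator persists.

The predator equation gives dy/dt > 0 only when x > 0.756/0.0027 = 280.
Without the predator, x → K = 563. Since 563 > 280, the predator can invade and persist.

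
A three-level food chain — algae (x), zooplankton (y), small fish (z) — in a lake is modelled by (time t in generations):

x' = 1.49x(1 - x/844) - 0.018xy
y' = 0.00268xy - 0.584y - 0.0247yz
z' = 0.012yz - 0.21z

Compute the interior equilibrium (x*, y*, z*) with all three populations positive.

From dz/dt = 0: 0.012y* = 0.21, so y* = 17.5.
From dx/dt = 0: 1.49(1 - x*/844) = 0.018·17.5, giving x* = 844·(1 - 0.211) = 666.
From dy/dt = 0: 0.00268·666 - 0.584 = 0.0247z*, so z* = 1.2/0.0247 = 48.6.

x* ≈ 666, y* ≈ 17.5, z* ≈ 48.6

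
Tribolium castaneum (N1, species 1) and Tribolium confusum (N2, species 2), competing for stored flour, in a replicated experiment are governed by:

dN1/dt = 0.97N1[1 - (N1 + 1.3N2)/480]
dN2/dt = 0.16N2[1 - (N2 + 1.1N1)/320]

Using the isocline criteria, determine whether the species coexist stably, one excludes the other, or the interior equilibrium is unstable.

species 1 excludes species 2

Compare the nullcline intercepts: K1/α12 = 480/1.3 = 369 > K2 = 320; K2/α21 = 320/1.1 = 291 < K1 = 480.
Since the inequalities point opposite ways, species 1 can invade but species 2 cannot.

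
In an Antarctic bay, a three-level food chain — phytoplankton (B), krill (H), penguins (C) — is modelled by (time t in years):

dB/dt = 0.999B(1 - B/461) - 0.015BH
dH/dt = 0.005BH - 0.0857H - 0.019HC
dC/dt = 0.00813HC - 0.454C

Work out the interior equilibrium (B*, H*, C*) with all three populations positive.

B* ≈ 74.5, H* ≈ 55.8, C* ≈ 15.1

From dC/dt = 0: 0.00813H* = 0.454, so H* = 55.8.
From dB/dt = 0: 0.999(1 - B*/461) = 0.015·55.8, giving B* = 461·(1 - 0.838) = 74.5.
From dH/dt = 0: 0.005·74.5 - 0.0857 = 0.019C*, so C* = 0.287/0.019 = 15.1.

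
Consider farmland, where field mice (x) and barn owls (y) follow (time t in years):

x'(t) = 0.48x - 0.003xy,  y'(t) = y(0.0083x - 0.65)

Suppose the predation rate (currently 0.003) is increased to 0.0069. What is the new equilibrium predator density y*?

At the interior fixed point, setting dx/dt = 0 with x > 0 fixes y* = (prey growth rate)/(xy coefficient) — independent of the other coefficients.
With the change, y* = 0.48/0.0069 = 69.6; it falls from 160.

y* ≈ 69.6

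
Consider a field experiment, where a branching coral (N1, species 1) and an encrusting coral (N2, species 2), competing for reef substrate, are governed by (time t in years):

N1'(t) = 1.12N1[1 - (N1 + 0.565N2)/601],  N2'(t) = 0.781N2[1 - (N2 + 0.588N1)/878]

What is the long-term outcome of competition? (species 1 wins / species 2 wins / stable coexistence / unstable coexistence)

stable coexistence

Compare the nullcline intercepts: K1/α12 = 601/0.565 = 1060 > K2 = 878; K2/α21 = 878/0.588 = 1490 > K1 = 601.
Since both inequalities hold, each species can invade when rare, so the interior equilibrium is stable.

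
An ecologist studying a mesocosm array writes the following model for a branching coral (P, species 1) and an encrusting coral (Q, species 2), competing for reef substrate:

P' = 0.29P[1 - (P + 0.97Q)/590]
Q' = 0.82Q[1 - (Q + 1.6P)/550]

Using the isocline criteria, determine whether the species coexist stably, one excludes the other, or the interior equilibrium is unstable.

Compare the nullcline intercepts: K1/α12 = 590/0.97 = 608 > K2 = 550; K2/α21 = 550/1.6 = 344 < K1 = 590.
Since the inequalities point opposite ways, species 1 can invade but species 2 cannot.

species 1 excludes species 2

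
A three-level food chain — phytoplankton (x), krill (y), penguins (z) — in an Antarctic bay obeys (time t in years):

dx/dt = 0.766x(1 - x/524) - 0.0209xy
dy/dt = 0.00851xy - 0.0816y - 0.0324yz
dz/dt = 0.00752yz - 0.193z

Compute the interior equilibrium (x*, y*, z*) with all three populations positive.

x* ≈ 157, y* ≈ 25.7, z* ≈ 38.7

From dz/dt = 0: 0.00752y* = 0.193, so y* = 25.7.
From dx/dt = 0: 0.766(1 - x*/524) = 0.0209·25.7, giving x* = 524·(1 - 0.7) = 157.
From dy/dt = 0: 0.00851·157 - 0.0816 = 0.0324z*, so z* = 1.26/0.0324 = 38.7.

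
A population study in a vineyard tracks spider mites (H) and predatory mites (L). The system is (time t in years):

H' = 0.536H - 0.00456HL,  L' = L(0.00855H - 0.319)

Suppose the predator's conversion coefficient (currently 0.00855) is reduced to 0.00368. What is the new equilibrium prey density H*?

At the interior fixed point, setting dL/dt = 0 with L > 0 fixes H* = (predator death rate)/(HL coefficient) — independent of the other coefficients.
With the change, H* = 0.319/0.00368 = 86.7; it rises from 37.3.

H* ≈ 86.7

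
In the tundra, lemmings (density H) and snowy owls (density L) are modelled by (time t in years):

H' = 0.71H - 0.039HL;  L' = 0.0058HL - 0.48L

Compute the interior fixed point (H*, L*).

Set dL/dt = 0 with L > 0: 0.0058H - 0.48 = 0, so H* = 0.48/0.0058 = 82.8.
Set dH/dt = 0 with H > 0: 0.71 - 0.039L = 0, so L* = 0.71/0.039 = 18.2.

H* ≈ 82.8, L* ≈ 18.2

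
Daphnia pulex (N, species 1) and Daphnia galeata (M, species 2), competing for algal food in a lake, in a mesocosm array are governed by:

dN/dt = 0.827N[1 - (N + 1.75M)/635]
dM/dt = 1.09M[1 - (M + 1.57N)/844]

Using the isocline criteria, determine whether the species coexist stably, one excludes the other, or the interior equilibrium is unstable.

Compare the nullcline intercepts: K1/α12 = 635/1.75 = 363 < K2 = 844; K2/α21 = 844/1.57 = 538 < K1 = 635.
Since both are reversed, neither can invade when rare; the interior point is a saddle.

unstable coexistence (outcome depends on initial conditions)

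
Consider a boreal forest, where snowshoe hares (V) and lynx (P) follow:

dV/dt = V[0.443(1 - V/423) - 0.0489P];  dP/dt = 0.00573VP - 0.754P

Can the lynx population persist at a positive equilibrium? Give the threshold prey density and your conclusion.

The predator equation gives dP/dt > 0 only when V > 0.754/0.00573 = 132.
Without the predator, V → K = 423. Since 423 > 132, the predator can invade and persist.

Threshold V = 132; K > 132, so yes, the predator persists.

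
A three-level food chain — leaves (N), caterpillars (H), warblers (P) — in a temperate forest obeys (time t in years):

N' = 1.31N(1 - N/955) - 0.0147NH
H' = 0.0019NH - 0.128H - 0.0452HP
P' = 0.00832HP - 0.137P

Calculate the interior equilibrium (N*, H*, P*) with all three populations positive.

From dP/dt = 0: 0.00832H* = 0.137, so H* = 16.5.
From dN/dt = 0: 1.31(1 - N*/955) = 0.0147·16.5, giving N* = 955·(1 - 0.185) = 779.
From dH/dt = 0: 0.0019·779 - 0.128 = 0.0452P*, so P* = 1.35/0.0452 = 29.9.

N* ≈ 779, H* ≈ 16.5, P* ≈ 29.9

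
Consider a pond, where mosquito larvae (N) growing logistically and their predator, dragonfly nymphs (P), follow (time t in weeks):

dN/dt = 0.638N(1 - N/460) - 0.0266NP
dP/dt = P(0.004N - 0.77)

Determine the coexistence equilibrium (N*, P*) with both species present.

From dP/dt = 0 with P > 0: 0.004N* = 0.77, so N* = 192.
Substitute into dN/dt = 0: 0.638(1 - 192/460) = 0.0266P*.
The bracket is 0.582, giving P* = 0.371/0.0266 = 13.9.

N* ≈ 192, P* ≈ 13.9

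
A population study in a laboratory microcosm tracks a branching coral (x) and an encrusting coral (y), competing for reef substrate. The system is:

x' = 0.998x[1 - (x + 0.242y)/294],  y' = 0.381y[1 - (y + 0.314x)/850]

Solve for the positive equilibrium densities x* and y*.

x* ≈ 95.6, y* ≈ 820

Setting both brackets to zero gives the nullclines x + 0.242y = 294 and 0.314x + y = 850.
Substituting y = 850 - 0.314x into the first: x(1 - 0.242·0.314) = 294 - 0.242·850.
So x* = 88.3/0.924 = 95.6, and then y* = 850 - 0.314·95.6 = 820.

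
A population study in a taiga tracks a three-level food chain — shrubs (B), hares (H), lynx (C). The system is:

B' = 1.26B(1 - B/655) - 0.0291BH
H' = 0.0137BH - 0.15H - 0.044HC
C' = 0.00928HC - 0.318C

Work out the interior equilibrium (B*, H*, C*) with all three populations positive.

B* ≈ 137, H* ≈ 34.3, C* ≈ 39.1

From dC/dt = 0: 0.00928H* = 0.318, so H* = 34.3.
From dB/dt = 0: 1.26(1 - B*/655) = 0.0291·34.3, giving B* = 655·(1 - 0.791) = 137.
From dH/dt = 0: 0.0137·137 - 0.15 = 0.044C*, so C* = 1.72/0.044 = 39.1.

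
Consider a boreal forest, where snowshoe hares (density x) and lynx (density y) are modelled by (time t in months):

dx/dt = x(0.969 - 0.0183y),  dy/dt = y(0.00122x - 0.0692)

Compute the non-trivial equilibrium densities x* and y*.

Set dy/dt = 0 with y > 0: 0.00122x - 0.0692 = 0, so x* = 0.0692/0.00122 = 56.7.
Set dx/dt = 0 with x > 0: 0.969 - 0.0183y = 0, so y* = 0.969/0.0183 = 53.

x* ≈ 56.7, y* ≈ 53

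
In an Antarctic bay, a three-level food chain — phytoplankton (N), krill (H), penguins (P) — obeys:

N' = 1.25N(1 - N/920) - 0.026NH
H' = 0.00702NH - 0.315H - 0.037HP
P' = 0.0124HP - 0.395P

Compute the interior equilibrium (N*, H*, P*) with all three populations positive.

From dP/dt = 0: 0.0124H* = 0.395, so H* = 31.9.
From dN/dt = 0: 1.25(1 - N*/920) = 0.026·31.9, giving N* = 920·(1 - 0.663) = 310.
From dH/dt = 0: 0.00702·310 - 0.315 = 0.037P*, so P* = 1.86/0.037 = 50.4.

N* ≈ 310, H* ≈ 31.9, P* ≈ 50.4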